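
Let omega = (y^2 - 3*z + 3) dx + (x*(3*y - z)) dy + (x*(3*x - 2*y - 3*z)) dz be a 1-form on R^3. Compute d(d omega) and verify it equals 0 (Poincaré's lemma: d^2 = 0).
d(d omega) = 0

Step 1: d omega = sum_{i<j} (∂f_j/∂x_i - ∂f_i/∂x_j) dx_i ∧ dx_j:
  coeff of dx ∧ dy: y - z
  coeff of dx ∧ dz: 6*x - 2*y - 3*z + 3
  coeff of dy ∧ dz: -x
Step 2: Apply d again to each 2-form coefficient. The only possible 3-form in R^3 is dx ∧ dy ∧ dz, with coefficient
  ∂(coeff of dy∧dz)/∂x - ∂(coeff of dx∧dz)/∂y + ∂(coeff of dx∧dy)/∂z
  = ∂/∂x (-x) - ∂/∂y (6*x - 2*y - 3*z + 3) + ∂/∂z (y - z).
Each of these terms simplifies to sums of mixed partials that cancel in pairs. The result is 0 (by equality of mixed partials for smooth functions — Schwarz / Clairaut).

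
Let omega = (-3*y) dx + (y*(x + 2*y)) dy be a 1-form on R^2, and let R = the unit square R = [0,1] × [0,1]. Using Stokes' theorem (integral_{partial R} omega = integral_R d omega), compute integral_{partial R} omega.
integral_(partial R) omega = 7/2

Stokes: integral_partial_R omega = integral_R d omega with d omega = (∂Q/∂x - ∂P/∂y) dx ∧ dy.
  ∂Q/∂x = y
  ∂P/∂y = -3
  integrand = ∂Q/∂x - ∂P/∂y = y + 3.
Integrating over R: integral_0^1 integral_0^1 (y + 3) dx dy = 7/2.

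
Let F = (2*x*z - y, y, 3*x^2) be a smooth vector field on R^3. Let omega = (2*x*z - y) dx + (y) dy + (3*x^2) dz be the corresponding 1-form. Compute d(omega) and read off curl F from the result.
d(omega) = (0) dy ∧ dz + (-4*x) dz ∧ dx + (1) dx ∧ dy; curl F = (0, -4*x, 1)

d omega = sum_{i<j} (∂f_j/∂x_i - ∂f_i/∂x_j) dx_i ∧ dx_j. Under the identification (dy ∧ dz, dz ∧ dx, dx ∧ dy) ↔ (e_x, e_y, e_z), the coefficients are exactly the components of curl F. Compute:
  ∂R/∂y - ∂Q/∂z = (0) - (0) = 0
  ∂P/∂z - ∂R/∂x = (2*x) - (6*x) = -4*x
  ∂Q/∂x - ∂P/∂y = (0) - (-1) = 1.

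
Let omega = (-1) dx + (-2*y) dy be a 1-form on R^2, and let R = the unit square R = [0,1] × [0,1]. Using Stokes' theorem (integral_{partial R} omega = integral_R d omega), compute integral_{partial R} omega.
integral_(partial R) omega = 0

Stokes: integral_partial_R omega = integral_R d omega with d omega = (∂Q/∂x - ∂P/∂y) dx ∧ dy.
  ∂Q/∂x = 0
  ∂P/∂y = 0
  integrand = ∂Q/∂x - ∂P/∂y = 0.
Integrating over R: integral_0^1 integral_0^1 (0) dx dy = 0.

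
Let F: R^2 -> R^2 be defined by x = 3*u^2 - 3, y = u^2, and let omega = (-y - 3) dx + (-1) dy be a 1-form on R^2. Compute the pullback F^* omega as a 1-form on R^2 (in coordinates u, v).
F^* omega = (-6*u^3 - 20*u) du

Using F^*(f dg) = (f ∘ F) d(g ∘ F), substitute each coordinate x_i by F_i(u, v) in f_i, and replace dx_i by d F_i = (∂F_i/∂u) du + (∂F_i/∂v) dv.
  For the x component: f_1(F) = -u^2 - 3; d F_1 = (6*u) du + (0) dv
  For the y component: f_2(F) = -1; d F_2 = (2*u) du + (0) dv
Combining and collecting du, dv coefficients:
  coeff of du: -6*u^3 - 20*u
  coeff of dv: 0
F^* omega = (-6*u^3 - 20*u) du.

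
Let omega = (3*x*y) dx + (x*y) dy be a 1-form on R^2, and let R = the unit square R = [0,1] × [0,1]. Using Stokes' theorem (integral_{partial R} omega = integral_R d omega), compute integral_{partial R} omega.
integral_(partial R) omega = -1

Stokes: integral_partial_R omega = integral_R d omega with d omega = (∂Q/∂x - ∂P/∂y) dx ∧ dy.
  ∂Q/∂x = y
  ∂P/∂y = 3*x
  integrand = ∂Q/∂x - ∂P/∂y = -3*x + y.
Integrating over R: integral_0^1 integral_0^1 (-3*x + y) dx dy = -1.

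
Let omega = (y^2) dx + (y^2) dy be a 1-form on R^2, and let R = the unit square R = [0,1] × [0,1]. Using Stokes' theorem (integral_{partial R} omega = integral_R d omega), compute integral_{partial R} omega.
integral_(partial R) omega = -1

Stokes: integral_partial_R omega = integral_R d omega with d omega = (∂Q/∂x - ∂P/∂y) dx ∧ dy.
  ∂Q/∂x = 0
  ∂P/∂y = 2*y
  integrand = ∂Q/∂x - ∂P/∂y = -2*y.
Integrating over R: integral_0^1 integral_0^1 (-2*y) dx dy = -1.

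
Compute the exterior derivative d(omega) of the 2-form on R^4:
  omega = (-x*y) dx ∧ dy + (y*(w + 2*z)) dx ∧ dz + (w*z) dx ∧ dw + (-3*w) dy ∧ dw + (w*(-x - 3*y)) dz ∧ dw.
d(omega) = (-w - 2*z) dx ∧ dy ∧ dz + (-2*w + y) dx ∧ dz ∧ dw + (-3*w) dy ∧ dz ∧ dw

For a 2-form omega = sum_{i<j} g_{ij} dx_i ∧ dx_j, the exterior derivative is
  d(omega) = sum_{i<j} d(g_{ij}) ∧ dx_i ∧ dx_j = sum_{i<j, k} (∂g_{ij}/∂x_k) dx_k ∧ dx_i ∧ dx_j.
Expand each term, using dx_k ∧ dx_i ∧ dx_j = sgn(permutation) dx_{(a)} ∧ dx_{(b)} ∧ dx_{(c)} with (a < b < c) sorted:
  d(y*(w + 2*z)) includes (∂/∂y)(y*(w + 2*z)) dy = (w + 2*z) dy, which multiplied by dx ∧ dz gives (-w - 2*z) dx ∧ dy ∧ dz
  d(y*(w + 2*z)) includes (∂/∂w)(y*(w + 2*z)) dw = (y) dw, which multiplied by dx ∧ dz gives (y) dx ∧ dz ∧ dw
  d(w*z) includes (∂/∂z)(w*z) dz = (w) dz, which multiplied by dx ∧ dw gives (-w) dx ∧ dz ∧ dw
  d(w*(-x - 3*y)) includes (∂/∂x)(w*(-x - 3*y)) dx = (-w) dx, which multiplied by dz ∧ dw gives (-w) dx ∧ dz ∧ dw
  d(w*(-x - 3*y)) includes (∂/∂y)(w*(-x - 3*y)) dy = (-3*w) dy, which multiplied by dz ∧ dw gives (-3*w) dy ∧ dz ∧ dw
Collecting like 3-forms: d(omega) = (-w - 2*z) dx ∧ dy ∧ dz + (-2*w + y) dx ∧ dz ∧ dw + (-3*w) dy ∧ dz ∧ dw.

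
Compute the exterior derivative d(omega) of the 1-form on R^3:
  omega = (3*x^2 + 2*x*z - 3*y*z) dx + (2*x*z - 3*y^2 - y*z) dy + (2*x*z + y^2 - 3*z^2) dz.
d(omega) = (5*z) dx ∧ dy + (-2*x + 3*y + 2*z) dx ∧ dz + (-2*x + 3*y) dy ∧ dz

For a 1-form omega = sum_i f_i dx_i, the exterior derivative is
  d(omega) = sum_{i < j} (∂f_j/∂x_i - ∂f_i/∂x_j) dx_i ∧ dx_j.
  coefficient of dx ∧ dy: ∂f_2/∂x - ∂f_1/∂y = ∂(2*x*z - 3*y^2 - y*z)/∂x - ∂(3*x^2 + 2*x*z - 3*y*z)/∂y = 5*z
  coefficient of dx ∧ dz: ∂f_3/∂x - ∂f_1/∂z = ∂(2*x*z + y^2 - 3*z^2)/∂x - ∂(3*x^2 + 2*x*z - 3*y*z)/∂z = -2*x + 3*y + 2*z
  coefficient of dy ∧ dz: ∂f_3/∂y - ∂f_2/∂z = ∂(2*x*z + y^2 - 3*z^2)/∂y - ∂(2*x*z - 3*y^2 - y*z)/∂z = -2*x + 3*y
Assembling: d(omega) = (5*z) dx ∧ dy + (-2*x + 3*y + 2*z) dx ∧ dz + (-2*x + 3*y) dy ∧ dz.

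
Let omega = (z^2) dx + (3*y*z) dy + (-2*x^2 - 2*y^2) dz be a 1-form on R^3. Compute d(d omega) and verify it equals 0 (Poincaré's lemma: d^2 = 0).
d(d omega) = 0

Step 1: d omega = sum_{i<j} (∂f_j/∂x_i - ∂f_i/∂x_j) dx_i ∧ dx_j:
  coeff of dx ∧ dy: 0
  coeff of dx ∧ dz: -4*x - 2*z
  coeff of dy ∧ dz: -7*y
Step 2: Apply d again to each 2-form coefficient. The only possible 3-form in R^3 is dx ∧ dy ∧ dz, with coefficient
  ∂(coeff of dy∧dz)/∂x - ∂(coeff of dx∧dz)/∂y + ∂(coeff of dx∧dy)/∂z
  = ∂/∂x (-7*y) - ∂/∂y (-4*x - 2*z) + ∂/∂z (0).
Each of these terms simplifies to sums of mixed partials that cancel in pairs. The result is 0 (by equality of mixed partials for smooth functions — Schwarz / Clairaut).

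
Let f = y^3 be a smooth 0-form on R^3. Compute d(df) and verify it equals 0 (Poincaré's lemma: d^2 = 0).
d(df) = 0

Step 1: df = sum_i (∂f/∂x_i) dx_i = (0) dx + (3*y^2) dy + (0) dz.
Step 2: Apply d again. Using the 1-form formula, the coefficient of dx ∧ dy in d(df) is ∂^2 f/∂x ∂y - ∂^2 f/∂y ∂x = (0) - (0) = 0 (equality of mixed partials for smooth f).
Similarly for dx ∧ dz and dy ∧ dz — all coefficients vanish. So d(df) = 0.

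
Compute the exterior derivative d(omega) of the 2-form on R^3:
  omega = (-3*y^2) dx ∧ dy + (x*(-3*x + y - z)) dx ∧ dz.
d(omega) = (-x) dx ∧ dy ∧ dz

For a 2-form omega = sum_{i<j} g_{ij} dx_i ∧ dx_j, the exterior derivative is
  d(omega) = sum_{i<j} d(g_{ij}) ∧ dx_i ∧ dx_j = sum_{i<j, k} (∂g_{ij}/∂x_k) dx_k ∧ dx_i ∧ dx_j.
Expand each term, using dx_k ∧ dx_i ∧ dx_j = sgn(permutation) dx_{(a)} ∧ dx_{(b)} ∧ dx_{(c)} with (a < b < c) sorted:
  d(x*(-3*x + y - z)) includes (∂/∂y)(x*(-3*x + y - z)) dy = (x) dy, which multiplied by dx ∧ dz gives (-x) dx ∧ dy ∧ dz
Collecting like 3-forms: d(omega) = (-x) dx ∧ dy ∧ dz.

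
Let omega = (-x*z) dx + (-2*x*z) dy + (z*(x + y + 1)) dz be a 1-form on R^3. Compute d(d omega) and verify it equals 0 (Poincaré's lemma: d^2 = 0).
d(d omega) = 0

Step 1: d omega = sum_{i<j} (∂f_j/∂x_i - ∂f_i/∂x_j) dx_i ∧ dx_j:
  coeff of dx ∧ dy: -2*z
  coeff of dx ∧ dz: x + z
  coeff of dy ∧ dz: 2*x + z
Step 2: Apply d again to each 2-form coefficient. The only possible 3-form in R^3 is dx ∧ dy ∧ dz, with coefficient
  ∂(coeff of dy∧dz)/∂x - ∂(coeff of dx∧dz)/∂y + ∂(coeff of dx∧dy)/∂z
  = ∂/∂x (2*x + z) - ∂/∂y (x + z) + ∂/∂z (-2*z).
Each of these terms simplifies to sums of mixed partials that cancel in pairs. The result is 0 (by equality of mixed partials for smooth functions — Schwarz / Clairaut).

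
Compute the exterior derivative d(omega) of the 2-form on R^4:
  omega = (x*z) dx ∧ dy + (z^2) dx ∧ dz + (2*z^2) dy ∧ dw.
d(omega) = (x) dx ∧ dy ∧ dz + (-4*z) dy ∧ dz ∧ dw

For a 2-form omega = sum_{i<j} g_{ij} dx_i ∧ dx_j, the exterior derivative is
  d(omega) = sum_{i<j} d(g_{ij}) ∧ dx_i ∧ dx_j = sum_{i<j, k} (∂g_{ij}/∂x_k) dx_k ∧ dx_i ∧ dx_j.
Expand each term, using dx_k ∧ dx_i ∧ dx_j = sgn(permutation) dx_{(a)} ∧ dx_{(b)} ∧ dx_{(c)} with (a < b < c) sorted:
  d(x*z) includes (∂/∂z)(x*z) dz = (x) dz, which multiplied by dx ∧ dy gives (x) dx ∧ dy ∧ dz
  d(2*z^2) includes (∂/∂z)(2*z^2) dz = (4*z) dz, which multiplied by dy ∧ dw gives (-4*z) dy ∧ dz ∧ dw
Collecting like 3-forms: d(omega) = (x) dx ∧ dy ∧ dz + (-4*z) dy ∧ dz ∧ dw.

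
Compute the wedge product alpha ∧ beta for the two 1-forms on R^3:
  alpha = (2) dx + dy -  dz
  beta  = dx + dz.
alpha ∧ beta = (3) dx ∧ dz + (-1) dx ∧ dy + (1) dy ∧ dz

Distribute the wedge, using dx_i ∧ dx_j = -dx_j ∧ dx_i and dx_i ∧ dx_i = 0. For each pair (i, j) with i < j, the coefficient of dx_i ∧ dx_j in alpha ∧ beta is (alpha_i * beta_j - alpha_j * beta_i). Collecting: alpha ∧ beta = (3) dx ∧ dz + (-1) dx ∧ dy + (1) dy ∧ dz.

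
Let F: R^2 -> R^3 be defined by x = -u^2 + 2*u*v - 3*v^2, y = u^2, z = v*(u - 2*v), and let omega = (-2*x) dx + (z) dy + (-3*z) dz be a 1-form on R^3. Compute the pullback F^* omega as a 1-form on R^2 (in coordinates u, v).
F^* omega = (-4*u^3 + 14*u^2*v - 27*u*v^2 + 18*v^3) du + (4*u^3 - 23*u^2*v + 54*u*v^2 - 60*v^3) dv

Using F^*(f dg) = (f ∘ F) d(g ∘ F), substitute each coordinate x_i by F_i(u, v) in f_i, and replace dx_i by d F_i = (∂F_i/∂u) du + (∂F_i/∂v) dv.
  For the x component: f_1(F) = 2*u^2 - 4*u*v + 6*v^2; d F_1 = (-2*u + 2*v) du + (2*u - 6*v) dv
  For the y component: f_2(F) = v*(u - 2*v); d F_2 = (2*u) du + (0) dv
  For the z component: f_3(F) = 3*v*(-u + 2*v); d F_3 = (v) du + (u - 4*v) dv
Combining and collecting du, dv coefficients:
  coeff of du: -4*u^3 + 14*u^2*v - 27*u*v^2 + 18*v^3
  coeff of dv: 4*u^3 - 23*u^2*v + 54*u*v^2 - 60*v^3
F^* omega = (-4*u^3 + 14*u^2*v - 27*u*v^2 + 18*v^3) du + (4*u^3 - 23*u^2*v + 54*u*v^2 - 60*v^3) dv.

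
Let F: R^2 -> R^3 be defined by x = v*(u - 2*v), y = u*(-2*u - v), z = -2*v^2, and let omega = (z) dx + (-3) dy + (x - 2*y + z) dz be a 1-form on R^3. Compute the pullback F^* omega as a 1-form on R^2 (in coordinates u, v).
F^* omega = (12*u - 2*v^3 + 3*v) du + (-16*u^2*v - 14*u*v^2 + 3*u + 24*v^3) dv

Using F^*(f dg) = (f ∘ F) d(g ∘ F), substitute each coordinate x_i by F_i(u, v) in f_i, and replace dx_i by d F_i = (∂F_i/∂u) du + (∂F_i/∂v) dv.
  For the x component: f_1(F) = -2*v^2; d F_1 = (v) du + (u - 4*v) dv
  For the y component: f_2(F) = -3; d F_2 = (-4*u - v) du + (-u) dv
  For the z component: f_3(F) = 4*u^2 + 3*u*v - 4*v^2; d F_3 = (0) du + (-4*v) dv
Combining and collecting du, dv coefficients:
  coeff of du: 12*u - 2*v^3 + 3*v
  coeff of dv: -16*u^2*v - 14*u*v^2 + 3*u + 24*v^3
F^* omega = (12*u - 2*v^3 + 3*v) du + (-16*u^2*v - 14*u*v^2 + 3*u + 24*v^3) dv.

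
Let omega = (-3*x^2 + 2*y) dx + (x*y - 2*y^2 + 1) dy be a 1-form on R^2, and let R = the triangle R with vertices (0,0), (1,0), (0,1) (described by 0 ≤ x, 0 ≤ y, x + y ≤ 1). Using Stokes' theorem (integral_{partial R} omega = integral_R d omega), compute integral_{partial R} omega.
integral_(partial R) omega = -5/6

Stokes: integral_partial_R omega = integral_R d omega with d omega = (∂Q/∂x - ∂P/∂y) dx ∧ dy.
  ∂Q/∂x = y
  ∂P/∂y = 2
  integrand = ∂Q/∂x - ∂P/∂y = y - 2.
Integrating over R: integral_0^1 integral_0^{1-x} (y - 2) dy dx = -5/6.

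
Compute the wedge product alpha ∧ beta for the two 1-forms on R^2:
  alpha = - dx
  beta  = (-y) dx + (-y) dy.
alpha ∧ beta = (y) dx ∧ dy

Distribute the wedge, using dx_i ∧ dx_j = -dx_j ∧ dx_i and dx_i ∧ dx_i = 0. For each pair (i, j) with i < j, the coefficient of dx_i ∧ dx_j in alpha ∧ beta is (alpha_i * beta_j - alpha_j * beta_i). Collecting: alpha ∧ beta = (y) dx ∧ dy.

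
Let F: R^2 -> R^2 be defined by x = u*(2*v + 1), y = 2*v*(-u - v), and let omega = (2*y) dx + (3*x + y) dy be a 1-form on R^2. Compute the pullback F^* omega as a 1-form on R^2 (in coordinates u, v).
F^* omega = (2*v*(-8*u*v - 5*u - 2*v^2 - 2*v)) du + (-16*u^2*v - 6*u^2 - 20*u*v^2 - 12*u*v + 8*v^3) dv

Using F^*(f dg) = (f ∘ F) d(g ∘ F), substitute each coordinate x_i by F_i(u, v) in f_i, and replace dx_i by d F_i = (∂F_i/∂u) du + (∂F_i/∂v) dv.
  For the x component: f_1(F) = 4*v*(-u - v); d F_1 = (2*v + 1) du + (2*u) dv
  For the y component: f_2(F) = 4*u*v + 3*u - 2*v^2; d F_2 = (-2*v) du + (-2*u - 4*v) dv
Combining and collecting du, dv coefficients:
  coeff of du: 2*v*(-8*u*v - 5*u - 2*v^2 - 2*v)
  coeff of dv: -16*u^2*v - 6*u^2 - 20*u*v^2 - 12*u*v + 8*v^3
F^* omega = (2*v*(-8*u*v - 5*u - 2*v^2 - 2*v)) du + (-16*u^2*v - 6*u^2 - 20*u*v^2 - 12*u*v + 8*v^3) dv.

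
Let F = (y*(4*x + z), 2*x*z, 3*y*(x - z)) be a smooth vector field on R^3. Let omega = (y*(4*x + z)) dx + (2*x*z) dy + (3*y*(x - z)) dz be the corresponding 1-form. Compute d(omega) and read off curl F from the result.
d(omega) = (x - 3*z) dy ∧ dz + (-2*y) dz ∧ dx + (-4*x + z) dx ∧ dy; curl F = (x - 3*z, -2*y, -4*x + z)

d omega = sum_{i<j} (∂f_j/∂x_i - ∂f_i/∂x_j) dx_i ∧ dx_j. Under the identification (dy ∧ dz, dz ∧ dx, dx ∧ dy) ↔ (e_x, e_y, e_z), the coefficients are exactly the components of curl F. Compute:
  ∂R/∂y - ∂Q/∂z = (3*x - 3*z) - (2*x) = x - 3*z
  ∂P/∂z - ∂R/∂x = (y) - (3*y) = -2*y
  ∂Q/∂x - ∂P/∂y = (2*z) - (4*x + z) = -4*x + z.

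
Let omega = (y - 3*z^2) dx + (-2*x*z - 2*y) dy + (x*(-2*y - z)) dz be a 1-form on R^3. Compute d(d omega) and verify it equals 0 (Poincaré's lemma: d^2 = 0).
d(d omega) = 0

Step 1: d omega = sum_{i<j} (∂f_j/∂x_i - ∂f_i/∂x_j) dx_i ∧ dx_j:
  coeff of dx ∧ dy: -2*z - 1
  coeff of dx ∧ dz: -2*y + 5*z
  coeff of dy ∧ dz: 0
Step 2: Apply d again to each 2-form coefficient. The only possible 3-form in R^3 is dx ∧ dy ∧ dz, with coefficient
  ∂(coeff of dy∧dz)/∂x - ∂(coeff of dx∧dz)/∂y + ∂(coeff of dx∧dy)/∂z
  = ∂/∂x (0) - ∂/∂y (-2*y + 5*z) + ∂/∂z (-2*z - 1).
Each of these terms simplifies to sums of mixed partials that cancel in pairs. The result is 0 (by equality of mixed partials for smooth functions — Schwarz / Clairaut).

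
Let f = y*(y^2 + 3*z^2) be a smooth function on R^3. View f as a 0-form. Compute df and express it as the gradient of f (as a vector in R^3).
df = (0) dx + (3*y^2 + 3*z^2) dy + (6*y*z) dz; grad f = (0, 3*y^2 + 3*z^2, 6*y*z)

For a 0-form f, d f = (∂f/∂x) dx + (∂f/∂y) dy + (∂f/∂z) dz. The components of the vector representation are exactly the entries of grad f in Cartesian coordinates:
  ∂f/∂x = 0
  ∂f/∂y = 3*y^2 + 3*z^2
  ∂f/∂z = 6*y*z.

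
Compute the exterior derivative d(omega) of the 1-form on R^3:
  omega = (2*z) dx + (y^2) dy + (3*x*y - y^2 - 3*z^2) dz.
d(omega) = (3*y - 2) dx ∧ dz + (3*x - 2*y) dy ∧ dz

For a 1-form omega = sum_i f_i dx_i, the exterior derivative is
  d(omega) = sum_{i < j} (∂f_j/∂x_i - ∂f_i/∂x_j) dx_i ∧ dx_j.
  coefficient of dx ∧ dz: ∂f_3/∂x - ∂f_1/∂z = ∂(3*x*y - y^2 - 3*z^2)/∂x - ∂(2*z)/∂z = 3*y - 2
  coefficient of dy ∧ dz: ∂f_3/∂y - ∂f_2/∂z = ∂(3*x*y - y^2 - 3*z^2)/∂y - ∂(y^2)/∂z = 3*x - 2*y
Assembling: d(omega) = (3*y - 2) dx ∧ dz + (3*x - 2*y) dy ∧ dz.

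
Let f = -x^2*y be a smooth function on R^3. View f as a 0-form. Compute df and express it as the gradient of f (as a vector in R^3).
df = (-2*x*y) dx + (-x^2) dy + (0) dz; grad f = (-2*x*y, -x^2, 0)

For a 0-form f, d f = (∂f/∂x) dx + (∂f/∂y) dy + (∂f/∂z) dz. The components of the vector representation are exactly the entries of grad f in Cartesian coordinates:
  ∂f/∂x = -2*x*y
  ∂f/∂y = -x^2
  ∂f/∂z = 0.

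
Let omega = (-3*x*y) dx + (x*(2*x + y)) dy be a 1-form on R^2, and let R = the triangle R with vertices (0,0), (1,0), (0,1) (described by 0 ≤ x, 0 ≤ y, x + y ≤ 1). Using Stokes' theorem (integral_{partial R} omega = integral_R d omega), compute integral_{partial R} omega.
integral_(partial R) omega = 4/3

Stokes: integral_partial_R omega = integral_R d omega with d omega = (∂Q/∂x - ∂P/∂y) dx ∧ dy.
  ∂Q/∂x = 4*x + y
  ∂P/∂y = -3*x
  integrand = ∂Q/∂x - ∂P/∂y = 7*x + y.
Integrating over R: integral_0^1 integral_0^{1-x} (7*x + y) dy dx = 4/3.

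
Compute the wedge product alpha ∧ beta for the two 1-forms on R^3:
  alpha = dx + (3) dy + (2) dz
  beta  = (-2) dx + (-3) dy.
alpha ∧ beta = (3) dx ∧ dy + (4) dx ∧ dz + (6) dy ∧ dz

Distribute the wedge, using dx_i ∧ dx_j = -dx_j ∧ dx_i and dx_i ∧ dx_i = 0. For each pair (i, j) with i < j, the coefficient of dx_i ∧ dx_j in alpha ∧ beta is (alpha_i * beta_j - alpha_j * beta_i). Collecting: alpha ∧ beta = (3) dx ∧ dy + (4) dx ∧ dz + (6) dy ∧ dz.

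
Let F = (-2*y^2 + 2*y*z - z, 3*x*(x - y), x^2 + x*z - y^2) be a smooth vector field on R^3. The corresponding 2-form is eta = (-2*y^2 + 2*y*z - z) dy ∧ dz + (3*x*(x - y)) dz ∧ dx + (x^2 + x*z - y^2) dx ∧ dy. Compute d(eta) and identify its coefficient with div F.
d(eta) = (-2*x) dx ∧ dy ∧ dz; div F = -2*x

For a 2-form in R^3 of the form above, applying d gives a 3-form with coefficient ∂P/∂x + ∂Q/∂y + ∂R/∂z:
  ∂P/∂x = 0
  ∂Q/∂y = -3*x
  ∂R/∂z = x
Sum = -2*x, which is exactly div F.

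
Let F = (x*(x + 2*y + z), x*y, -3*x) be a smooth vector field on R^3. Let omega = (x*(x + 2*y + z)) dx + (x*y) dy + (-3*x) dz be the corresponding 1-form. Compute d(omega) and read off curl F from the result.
d(omega) = (0) dy ∧ dz + (x + 3) dz ∧ dx + (-2*x + y) dx ∧ dy; curl F = (0, x + 3, -2*x + y)

d omega = sum_{i<j} (∂f_j/∂x_i - ∂f_i/∂x_j) dx_i ∧ dx_j. Under the identification (dy ∧ dz, dz ∧ dx, dx ∧ dy) ↔ (e_x, e_y, e_z), the coefficients are exactly the components of curl F. Compute:
  ∂R/∂y - ∂Q/∂z = (0) - (0) = 0
  ∂P/∂z - ∂R/∂x = (x) - (-3) = x + 3
  ∂Q/∂x - ∂P/∂y = (y) - (2*x) = -2*x + y.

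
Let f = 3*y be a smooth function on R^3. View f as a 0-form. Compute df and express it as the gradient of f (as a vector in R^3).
df = (0) dx + (3) dy + (0) dz; grad f = (0, 3, 0)

For a 0-form f, d f = (∂f/∂x) dx + (∂f/∂y) dy + (∂f/∂z) dz. The components of the vector representation are exactly the entries of grad f in Cartesian coordinates:
  ∂f/∂x = 0
  ∂f/∂y = 3
  ∂f/∂z = 0.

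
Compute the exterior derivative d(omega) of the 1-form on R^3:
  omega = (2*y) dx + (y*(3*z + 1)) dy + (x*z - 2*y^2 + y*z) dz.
d(omega) = (-2) dx ∧ dy + (z) dx ∧ dz + (-7*y + z) dy ∧ dz

For a 1-form omega = sum_i f_i dx_i, the exterior derivative is
  d(omega) = sum_{i < j} (∂f_j/∂x_i - ∂f_i/∂x_j) dx_i ∧ dx_j.
  coefficient of dx ∧ dy: ∂f_2/∂x - ∂f_1/∂y = ∂(y*(3*z + 1))/∂x - ∂(2*y)/∂y = -2
  coefficient of dx ∧ dz: ∂f_3/∂x - ∂f_1/∂z = ∂(x*z - 2*y^2 + y*z)/∂x - ∂(2*y)/∂z = z
  coefficient of dy ∧ dz: ∂f_3/∂y - ∂f_2/∂z = ∂(x*z - 2*y^2 + y*z)/∂y - ∂(y*(3*z + 1))/∂z = -7*y + z
Assembling: d(omega) = (-2) dx ∧ dy + (z) dx ∧ dz + (-7*y + z) dy ∧ dz.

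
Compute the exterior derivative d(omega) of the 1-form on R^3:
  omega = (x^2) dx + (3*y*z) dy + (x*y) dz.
d(omega) = (y) dx ∧ dz + (x - 3*y) dy ∧ dz

For a 1-form omega = sum_i f_i dx_i, the exterior derivative is
  d(omega) = sum_{i < j} (∂f_j/∂x_i - ∂f_i/∂x_j) dx_i ∧ dx_j.
  coefficient of dx ∧ dz: ∂f_3/∂x - ∂f_1/∂z = ∂(x*y)/∂x - ∂(x^2)/∂z = y
  coefficient of dy ∧ dz: ∂f_3/∂y - ∂f_2/∂z = ∂(x*y)/∂y - ∂(3*y*z)/∂z = x - 3*y
Assembling: d(omega) = (y) dx ∧ dz + (x - 3*y) dy ∧ dz.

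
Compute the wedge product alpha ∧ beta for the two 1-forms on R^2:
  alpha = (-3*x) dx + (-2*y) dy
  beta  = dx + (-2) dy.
alpha ∧ beta = (6*x + 2*y) dx ∧ dy

Distribute the wedge, using dx_i ∧ dx_j = -dx_j ∧ dx_i and dx_i ∧ dx_i = 0. For each pair (i, j) with i < j, the coefficient of dx_i ∧ dx_j in alpha ∧ beta is (alpha_i * beta_j - alpha_j * beta_i). Collecting: alpha ∧ beta = (6*x + 2*y) dx ∧ dy.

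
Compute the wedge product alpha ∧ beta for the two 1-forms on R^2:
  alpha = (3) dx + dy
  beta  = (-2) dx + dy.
alpha ∧ beta = (5) dx ∧ dy

Distribute the wedge, using dx_i ∧ dx_j = -dx_j ∧ dx_i and dx_i ∧ dx_i = 0. For each pair (i, j) with i < j, the coefficient of dx_i ∧ dx_j in alpha ∧ beta is (alpha_i * beta_j - alpha_j * beta_i). Collecting: alpha ∧ beta = (5) dx ∧ dy.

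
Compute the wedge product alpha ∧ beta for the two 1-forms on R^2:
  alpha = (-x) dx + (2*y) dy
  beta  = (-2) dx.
alpha ∧ beta = (4*y) dx ∧ dy

Distribute the wedge, using dx_i ∧ dx_j = -dx_j ∧ dx_i and dx_i ∧ dx_i = 0. For each pair (i, j) with i < j, the coefficient of dx_i ∧ dx_j in alpha ∧ beta is (alpha_i * beta_j - alpha_j * beta_i). Collecting: alpha ∧ beta = (4*y) dx ∧ dy.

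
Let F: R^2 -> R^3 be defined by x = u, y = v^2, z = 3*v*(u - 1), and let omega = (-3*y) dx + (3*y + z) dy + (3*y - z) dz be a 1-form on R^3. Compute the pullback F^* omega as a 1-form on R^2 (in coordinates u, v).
F^* omega = (v^2*(-9*u + 9*v + 6)) du + (3*v*(-3*u^2 + 5*u*v + 6*u + 2*v^2 - 5*v - 3)) dv

Using F^*(f dg) = (f ∘ F) d(g ∘ F), substitute each coordinate x_i by F_i(u, v) in f_i, and replace dx_i by d F_i = (∂F_i/∂u) du + (∂F_i/∂v) dv.
  For the x component: f_1(F) = -3*v^2; d F_1 = (1) du + (0) dv
  For the y component: f_2(F) = 3*v*(u + v - 1); d F_2 = (0) du + (2*v) dv
  For the z component: f_3(F) = 3*v*(-u + v + 1); d F_3 = (3*v) du + (3*u - 3) dv
Combining and collecting du, dv coefficients:
  coeff of du: v^2*(-9*u + 9*v + 6)
  coeff of dv: 3*v*(-3*u^2 + 5*u*v + 6*u + 2*v^2 - 5*v - 3)
F^* omega = (v^2*(-9*u + 9*v + 6)) du + (3*v*(-3*u^2 + 5*u*v + 6*u + 2*v^2 - 5*v - 3)) dv.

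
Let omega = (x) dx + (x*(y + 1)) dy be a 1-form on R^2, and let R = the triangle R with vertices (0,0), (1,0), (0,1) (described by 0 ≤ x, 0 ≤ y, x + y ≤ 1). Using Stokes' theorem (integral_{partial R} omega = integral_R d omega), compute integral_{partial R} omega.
integral_(partial R) omega = 2/3

Stokes: integral_partial_R omega = integral_R d omega with d omega = (∂Q/∂x - ∂P/∂y) dx ∧ dy.
  ∂Q/∂x = y + 1
  ∂P/∂y = 0
  integrand = ∂Q/∂x - ∂P/∂y = y + 1.
Integrating over R: integral_0^1 integral_0^{1-x} (y + 1) dy dx = 2/3.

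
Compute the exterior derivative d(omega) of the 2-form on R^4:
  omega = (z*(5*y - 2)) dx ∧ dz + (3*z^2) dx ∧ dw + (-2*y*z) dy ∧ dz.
d(omega) = (-5*z) dx ∧ dy ∧ dz + (-6*z) dx ∧ dz ∧ dw

For a 2-form omega = sum_{i<j} g_{ij} dx_i ∧ dx_j, the exterior derivative is
  d(omega) = sum_{i<j} d(g_{ij}) ∧ dx_i ∧ dx_j = sum_{i<j, k} (∂g_{ij}/∂x_k) dx_k ∧ dx_i ∧ dx_j.
Expand each term, using dx_k ∧ dx_i ∧ dx_j = sgn(permutation) dx_{(a)} ∧ dx_{(b)} ∧ dx_{(c)} with (a < b < c) sorted:
  d(z*(5*y - 2)) includes (∂/∂y)(z*(5*y - 2)) dy = (5*z) dy, which multiplied by dx ∧ dz gives (-5*z) dx ∧ dy ∧ dz
  d(3*z^2) includes (∂/∂z)(3*z^2) dz = (6*z) dz, which multiplied by dx ∧ dw gives (-6*z) dx ∧ dz ∧ dw
Collecting like 3-forms: d(omega) = (-5*z) dx ∧ dy ∧ dz + (-6*z) dx ∧ dz ∧ dw.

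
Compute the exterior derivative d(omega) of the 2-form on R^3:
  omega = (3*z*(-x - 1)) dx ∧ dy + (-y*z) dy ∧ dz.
d(omega) = (-3*x - 3) dx ∧ dy ∧ dz

For a 2-form omega = sum_{i<j} g_{ij} dx_i ∧ dx_j, the exterior derivative is
  d(omega) = sum_{i<j} d(g_{ij}) ∧ dx_i ∧ dx_j = sum_{i<j, k} (∂g_{ij}/∂x_k) dx_k ∧ dx_i ∧ dx_j.
Expand each term, using dx_k ∧ dx_i ∧ dx_j = sgn(permutation) dx_{(a)} ∧ dx_{(b)} ∧ dx_{(c)} with (a < b < c) sorted:
  d(3*z*(-x - 1)) includes (∂/∂z)(3*z*(-x - 1)) dz = (-3*x - 3) dz, which multiplied by dx ∧ dy gives (-3*x - 3) dx ∧ dy ∧ dz
Collecting like 3-forms: d(omega) = (-3*x - 3) dx ∧ dy ∧ dz.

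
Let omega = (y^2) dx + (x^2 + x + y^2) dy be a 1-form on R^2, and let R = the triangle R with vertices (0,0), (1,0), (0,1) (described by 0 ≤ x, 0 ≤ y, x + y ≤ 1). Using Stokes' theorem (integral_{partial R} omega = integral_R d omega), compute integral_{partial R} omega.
integral_(partial R) omega = 1/2

Stokes: integral_partial_R omega = integral_R d omega with d omega = (∂Q/∂x - ∂P/∂y) dx ∧ dy.
  ∂Q/∂x = 2*x + 1
  ∂P/∂y = 2*y
  integrand = ∂Q/∂x - ∂P/∂y = 2*x - 2*y + 1.
Integrating over R: integral_0^1 integral_0^{1-x} (2*x - 2*y + 1) dy dx = 1/2.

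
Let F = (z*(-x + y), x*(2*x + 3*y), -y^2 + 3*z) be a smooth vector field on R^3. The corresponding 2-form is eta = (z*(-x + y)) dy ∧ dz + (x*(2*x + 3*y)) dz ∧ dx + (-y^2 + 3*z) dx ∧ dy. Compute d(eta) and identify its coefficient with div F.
d(eta) = (3*x - z + 3) dx ∧ dy ∧ dz; div F = 3*x - z + 3

For a 2-form in R^3 of the form above, applying d gives a 3-form with coefficient ∂P/∂x + ∂Q/∂y + ∂R/∂z:
  ∂P/∂x = -z
  ∂Q/∂y = 3*x
  ∂R/∂z = 3
Sum = 3*x - z + 3, which is exactly div F.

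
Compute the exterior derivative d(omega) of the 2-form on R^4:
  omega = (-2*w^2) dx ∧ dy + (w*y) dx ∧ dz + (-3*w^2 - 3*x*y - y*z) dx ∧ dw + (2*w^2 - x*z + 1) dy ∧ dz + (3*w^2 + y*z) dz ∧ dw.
d(omega) = (-4*w + 3*x + z) dx ∧ dy ∧ dw + (-w - z) dx ∧ dy ∧ dz + (2*y) dx ∧ dz ∧ dw + (4*w + z) dy ∧ dz ∧ dw

For a 2-form omega = sum_{i<j} g_{ij} dx_i ∧ dx_j, the exterior derivative is
  d(omega) = sum_{i<j} d(g_{ij}) ∧ dx_i ∧ dx_j = sum_{i<j, k} (∂g_{ij}/∂x_k) dx_k ∧ dx_i ∧ dx_j.
Expand each term, using dx_k ∧ dx_i ∧ dx_j = sgn(permutation) dx_{(a)} ∧ dx_{(b)} ∧ dx_{(c)} with (a < b < c) sorted:
  d(-2*w^2) includes (∂/∂w)(-2*w^2) dw = (-4*w) dw, which multiplied by dx ∧ dy gives (-4*w) dx ∧ dy ∧ dw
  d(w*y) includes (∂/∂y)(w*y) dy = (w) dy, which multiplied by dx ∧ dz gives (-w) dx ∧ dy ∧ dz
  d(w*y) includes (∂/∂w)(w*y) dw = (y) dw, which multiplied by dx ∧ dz gives (y) dx ∧ dz ∧ dw
  d(-3*w^2 - 3*x*y - y*z) includes (∂/∂y)(-3*w^2 - 3*x*y - y*z) dy = (-3*x - z) dy, which multiplied by dx ∧ dw gives (3*x + z) dx ∧ dy ∧ dw
  d(-3*w^2 - 3*x*y - y*z) includes (∂/∂z)(-3*w^2 - 3*x*y - y*z) dz = (-y) dz, which multiplied by dx ∧ dw gives (y) dx ∧ dz ∧ dw
  d(2*w^2 - x*z + 1) includes (∂/∂x)(2*w^2 - x*z + 1) dx = (-z) dx, which multiplied by dy ∧ dz gives (-z) dx ∧ dy ∧ dz
  d(2*w^2 - x*z + 1) includes (∂/∂w)(2*w^2 - x*z + 1) dw = (4*w) dw, which multiplied by dy ∧ dz gives (4*w) dy ∧ dz ∧ dw
  d(3*w^2 + y*z) includes (∂/∂y)(3*w^2 + y*z) dy = (z) dy, which multiplied by dz ∧ dw gives (z) dy ∧ dz ∧ dw
Collecting like 3-forms: d(omega) = (-4*w + 3*x + z) dx ∧ dy ∧ dw + (-w - z) dx ∧ dy ∧ dz + (2*y) dx ∧ dz ∧ dw + (4*w + z) dy ∧ dz ∧ dw.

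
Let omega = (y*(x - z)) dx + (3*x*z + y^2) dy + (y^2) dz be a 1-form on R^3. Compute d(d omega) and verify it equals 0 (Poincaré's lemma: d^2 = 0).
d(d omega) = 0

Step 1: d omega = sum_{i<j} (∂f_j/∂x_i - ∂f_i/∂x_j) dx_i ∧ dx_j:
  coeff of dx ∧ dy: -x + 4*z
  coeff of dx ∧ dz: y
  coeff of dy ∧ dz: -3*x + 2*y
Step 2: Apply d again to each 2-form coefficient. The only possible 3-form in R^3 is dx ∧ dy ∧ dz, with coefficient
  ∂(coeff of dy∧dz)/∂x - ∂(coeff of dx∧dz)/∂y + ∂(coeff of dx∧dy)/∂z
  = ∂/∂x (-3*x + 2*y) - ∂/∂y (y) + ∂/∂z (-x + 4*z).
Each of these terms simplifies to sums of mixed partials that cancel in pairs. The result is 0 (by equality of mixed partials for smooth functions — Schwarz / Clairaut).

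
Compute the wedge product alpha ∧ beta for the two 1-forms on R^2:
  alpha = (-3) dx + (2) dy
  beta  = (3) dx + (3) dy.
alpha ∧ beta = (-15) dx ∧ dy

Distribute the wedge, using dx_i ∧ dx_j = -dx_j ∧ dx_i and dx_i ∧ dx_i = 0. For each pair (i, j) with i < j, the coefficient of dx_i ∧ dx_j in alpha ∧ beta is (alpha_i * beta_j - alpha_j * beta_i). Collecting: alpha ∧ beta = (-15) dx ∧ dy.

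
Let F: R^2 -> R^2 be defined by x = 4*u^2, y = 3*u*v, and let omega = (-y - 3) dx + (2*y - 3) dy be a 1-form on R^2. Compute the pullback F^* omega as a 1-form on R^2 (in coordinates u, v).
F^* omega = (-24*u^2*v + 18*u*v^2 - 24*u - 9*v) du + (9*u*(2*u*v - 1)) dv

Using F^*(f dg) = (f ∘ F) d(g ∘ F), substitute each coordinate x_i by F_i(u, v) in f_i, and replace dx_i by d F_i = (∂F_i/∂u) du + (∂F_i/∂v) dv.
  For the x component: f_1(F) = -3*u*v - 3; d F_1 = (8*u) du + (0) dv
  For the y component: f_2(F) = 6*u*v - 3; d F_2 = (3*v) du + (3*u) dv
Combining and collecting du, dv coefficients:
  coeff of du: -24*u^2*v + 18*u*v^2 - 24*u - 9*v
  coeff of dv: 9*u*(2*u*v - 1)
F^* omega = (-24*u^2*v + 18*u*v^2 - 24*u - 9*v) du + (9*u*(2*u*v - 1)) dv.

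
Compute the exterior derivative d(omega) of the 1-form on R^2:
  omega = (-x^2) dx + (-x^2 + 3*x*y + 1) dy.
d(omega) = (-2*x + 3*y) dx ∧ dy

For a 1-form omega = sum_i f_i dx_i, the exterior derivative is
  d(omega) = sum_{i < j} (∂f_j/∂x_i - ∂f_i/∂x_j) dx_i ∧ dx_j.
  coefficient of dx ∧ dy: ∂f_2/∂x - ∂f_1/∂y = ∂(-x^2 + 3*x*y + 1)/∂x - ∂(-x^2)/∂y = -2*x + 3*y
Assembling: d(omega) = (-2*x + 3*y) dx ∧ dy.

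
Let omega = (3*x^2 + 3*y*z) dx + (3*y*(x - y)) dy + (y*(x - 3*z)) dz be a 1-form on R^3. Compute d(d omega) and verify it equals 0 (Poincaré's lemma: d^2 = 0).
d(d omega) = 0

Step 1: d omega = sum_{i<j} (∂f_j/∂x_i - ∂f_i/∂x_j) dx_i ∧ dx_j:
  coeff of dx ∧ dy: 3*y - 3*z
  coeff of dx ∧ dz: -2*y
  coeff of dy ∧ dz: x - 3*z
Step 2: Apply d again to each 2-form coefficient. The only possible 3-form in R^3 is dx ∧ dy ∧ dz, with coefficient
  ∂(coeff of dy∧dz)/∂x - ∂(coeff of dx∧dz)/∂y + ∂(coeff of dx∧dy)/∂z
  = ∂/∂x (x - 3*z) - ∂/∂y (-2*y) + ∂/∂z (3*y - 3*z).
Each of these terms simplifies to sums of mixed partials that cancel in pairs. The result is 0 (by equality of mixed partials for smooth functions — Schwarz / Clairaut).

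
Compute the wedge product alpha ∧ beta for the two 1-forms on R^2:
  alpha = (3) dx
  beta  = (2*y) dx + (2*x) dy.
alpha ∧ beta = (6*x) dx ∧ dy

Distribute the wedge, using dx_i ∧ dx_j = -dx_j ∧ dx_i and dx_i ∧ dx_i = 0. For each pair (i, j) with i < j, the coefficient of dx_i ∧ dx_j in alpha ∧ beta is (alpha_i * beta_j - alpha_j * beta_i). Collecting: alpha ∧ beta = (6*x) dx ∧ dy.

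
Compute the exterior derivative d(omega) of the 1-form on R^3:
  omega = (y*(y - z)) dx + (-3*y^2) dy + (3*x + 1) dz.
d(omega) = (-2*y + z) dx ∧ dy + (y + 3) dx ∧ dz

For a 1-form omega = sum_i f_i dx_i, the exterior derivative is
  d(omega) = sum_{i < j} (∂f_j/∂x_i - ∂f_i/∂x_j) dx_i ∧ dx_j.
  coefficient of dx ∧ dy: ∂f_2/∂x - ∂f_1/∂y = ∂(-3*y^2)/∂x - ∂(y*(y - z))/∂y = -2*y + z
  coefficient of dx ∧ dz: ∂f_3/∂x - ∂f_1/∂z = ∂(3*x + 1)/∂x - ∂(y*(y - z))/∂z = y + 3
Assembling: d(omega) = (-2*y + z) dx ∧ dy + (y + 3) dx ∧ dz.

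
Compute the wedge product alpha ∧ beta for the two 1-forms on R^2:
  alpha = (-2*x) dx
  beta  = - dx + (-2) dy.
alpha ∧ beta = (4*x) dx ∧ dy

Distribute the wedge, using dx_i ∧ dx_j = -dx_j ∧ dx_i and dx_i ∧ dx_i = 0. For each pair (i, j) with i < j, the coefficient of dx_i ∧ dx_j in alpha ∧ beta is (alpha_i * beta_j - alpha_j * beta_i). Collecting: alpha ∧ beta = (4*x) dx ∧ dy.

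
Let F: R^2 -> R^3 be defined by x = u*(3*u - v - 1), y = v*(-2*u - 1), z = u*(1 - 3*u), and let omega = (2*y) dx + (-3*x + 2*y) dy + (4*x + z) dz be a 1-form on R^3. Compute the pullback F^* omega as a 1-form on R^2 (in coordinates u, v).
F^* omega = (-54*u^3 + 18*u^2*v + 27*u^2 + 6*u*v^2 - 18*u*v - 3*u + 6*v^2 + 2*v) du + (18*u^3 + 6*u^2*v + 3*u^2 + 7*u*v - 3*u + 2*v) dv

Using F^*(f dg) = (f ∘ F) d(g ∘ F), substitute each coordinate x_i by F_i(u, v) in f_i, and replace dx_i by d F_i = (∂F_i/∂u) du + (∂F_i/∂v) dv.
  For the x component: f_1(F) = 2*v*(-2*u - 1); d F_1 = (6*u - v - 1) du + (-u) dv
  For the y component: f_2(F) = -9*u^2 - u*v + 3*u - 2*v; d F_2 = (-2*v) du + (-2*u - 1) dv
  For the z component: f_3(F) = u*(9*u - 4*v - 3); d F_3 = (1 - 6*u) du + (0) dv
Combining and collecting du, dv coefficients:
  coeff of du: -54*u^3 + 18*u^2*v + 27*u^2 + 6*u*v^2 - 18*u*v - 3*u + 6*v^2 + 2*v
  coeff of dv: 18*u^3 + 6*u^2*v + 3*u^2 + 7*u*v - 3*u + 2*v
F^* omega = (-54*u^3 + 18*u^2*v + 27*u^2 + 6*u*v^2 - 18*u*v - 3*u + 6*v^2 + 2*v) du + (18*u^3 + 6*u^2*v + 3*u^2 + 7*u*v - 3*u + 2*v) dv.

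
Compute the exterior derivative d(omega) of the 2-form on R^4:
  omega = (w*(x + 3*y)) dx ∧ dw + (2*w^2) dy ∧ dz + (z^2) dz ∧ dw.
d(omega) = (-3*w) dx ∧ dy ∧ dw + (4*w) dy ∧ dz ∧ dw

For a 2-form omega = sum_{i<j} g_{ij} dx_i ∧ dx_j, the exterior derivative is
  d(omega) = sum_{i<j} d(g_{ij}) ∧ dx_i ∧ dx_j = sum_{i<j, k} (∂g_{ij}/∂x_k) dx_k ∧ dx_i ∧ dx_j.
Expand each term, using dx_k ∧ dx_i ∧ dx_j = sgn(permutation) dx_{(a)} ∧ dx_{(b)} ∧ dx_{(c)} with (a < b < c) sorted:
  d(w*(x + 3*y)) includes (∂/∂y)(w*(x + 3*y)) dy = (3*w) dy, which multiplied by dx ∧ dw gives (-3*w) dx ∧ dy ∧ dw
  d(2*w^2) includes (∂/∂w)(2*w^2) dw = (4*w) dw, which multiplied by dy ∧ dz gives (4*w) dy ∧ dz ∧ dw
Collecting like 3-forms: d(omega) = (-3*w) dx ∧ dy ∧ dw + (4*w) dy ∧ dz ∧ dw.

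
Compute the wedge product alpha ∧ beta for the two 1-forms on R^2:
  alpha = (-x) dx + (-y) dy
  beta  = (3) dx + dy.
alpha ∧ beta = (-x + 3*y) dx ∧ dy

Distribute the wedge, using dx_i ∧ dx_j = -dx_j ∧ dx_i and dx_i ∧ dx_i = 0. For each pair (i, j) with i < j, the coefficient of dx_i ∧ dx_j in alpha ∧ beta is (alpha_i * beta_j - alpha_j * beta_i). Collecting: alpha ∧ beta = (-x + 3*y) dx ∧ dy.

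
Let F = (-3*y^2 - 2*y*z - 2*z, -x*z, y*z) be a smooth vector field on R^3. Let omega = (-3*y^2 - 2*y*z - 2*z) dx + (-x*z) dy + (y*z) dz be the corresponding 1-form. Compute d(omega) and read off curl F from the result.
d(omega) = (x + z) dy ∧ dz + (-2*y - 2) dz ∧ dx + (6*y + z) dx ∧ dy; curl F = (x + z, -2*y - 2, 6*y + z)

d omega = sum_{i<j} (∂f_j/∂x_i - ∂f_i/∂x_j) dx_i ∧ dx_j. Under the identification (dy ∧ dz, dz ∧ dx, dx ∧ dy) ↔ (e_x, e_y, e_z), the coefficients are exactly the components of curl F. Compute:
  ∂R/∂y - ∂Q/∂z = (z) - (-x) = x + z
  ∂P/∂z - ∂R/∂x = (-2*y - 2) - (0) = -2*y - 2
  ∂Q/∂x - ∂P/∂y = (-z) - (-6*y - 2*z) = 6*y + z.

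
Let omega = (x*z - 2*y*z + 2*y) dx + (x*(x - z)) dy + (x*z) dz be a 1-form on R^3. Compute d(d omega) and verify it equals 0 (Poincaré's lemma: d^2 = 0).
d(d omega) = 0

Step 1: d omega = sum_{i<j} (∂f_j/∂x_i - ∂f_i/∂x_j) dx_i ∧ dx_j:
  coeff of dx ∧ dy: 2*x + z - 2
  coeff of dx ∧ dz: -x + 2*y + z
  coeff of dy ∧ dz: x
Step 2: Apply d again to each 2-form coefficient. The only possible 3-form in R^3 is dx ∧ dy ∧ dz, with coefficient
  ∂(coeff of dy∧dz)/∂x - ∂(coeff of dx∧dz)/∂y + ∂(coeff of dx∧dy)/∂z
  = ∂/∂x (x) - ∂/∂y (-x + 2*y + z) + ∂/∂z (2*x + z - 2).
Each of these terms simplifies to sums of mixed partials that cancel in pairs. The result is 0 (by equality of mixed partials for smooth functions — Schwarz / Clairaut).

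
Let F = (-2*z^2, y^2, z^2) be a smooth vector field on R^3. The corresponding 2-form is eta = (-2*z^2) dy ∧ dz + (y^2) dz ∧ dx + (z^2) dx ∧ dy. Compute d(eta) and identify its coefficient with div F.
d(eta) = (2*y + 2*z) dx ∧ dy ∧ dz; div F = 2*y + 2*z

For a 2-form in R^3 of the form above, applying d gives a 3-form with coefficient ∂P/∂x + ∂Q/∂y + ∂R/∂z:
  ∂P/∂x = 0
  ∂Q/∂y = 2*y
  ∂R/∂z = 2*z
Sum = 2*y + 2*z, which is exactly div F.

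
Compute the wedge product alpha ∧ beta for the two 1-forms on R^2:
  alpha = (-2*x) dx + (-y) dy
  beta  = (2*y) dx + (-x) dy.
alpha ∧ beta = (2*x^2 + 2*y^2) dx ∧ dy

Distribute the wedge, using dx_i ∧ dx_j = -dx_j ∧ dx_i and dx_i ∧ dx_i = 0. For each pair (i, j) with i < j, the coefficient of dx_i ∧ dx_j in alpha ∧ beta is (alpha_i * beta_j - alpha_j * beta_i). Collecting: alpha ∧ beta = (2*x^2 + 2*y^2) dx ∧ dy.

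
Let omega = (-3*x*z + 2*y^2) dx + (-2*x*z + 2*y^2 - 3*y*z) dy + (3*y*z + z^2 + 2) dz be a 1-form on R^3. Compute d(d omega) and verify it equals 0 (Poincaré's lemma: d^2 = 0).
d(d omega) = 0

Step 1: d omega = sum_{i<j} (∂f_j/∂x_i - ∂f_i/∂x_j) dx_i ∧ dx_j:
  coeff of dx ∧ dy: -4*y - 2*z
  coeff of dx ∧ dz: 3*x
  coeff of dy ∧ dz: 2*x + 3*y + 3*z
Step 2: Apply d again to each 2-form coefficient. The only possible 3-form in R^3 is dx ∧ dy ∧ dz, with coefficient
  ∂(coeff of dy∧dz)/∂x - ∂(coeff of dx∧dz)/∂y + ∂(coeff of dx∧dy)/∂z
  = ∂/∂x (2*x + 3*y + 3*z) - ∂/∂y (3*x) + ∂/∂z (-4*y - 2*z).
Each of these terms simplifies to sums of mixed partials that cancel in pairs. The result is 0 (by equality of mixed partials for smooth functions — Schwarz / Clairaut).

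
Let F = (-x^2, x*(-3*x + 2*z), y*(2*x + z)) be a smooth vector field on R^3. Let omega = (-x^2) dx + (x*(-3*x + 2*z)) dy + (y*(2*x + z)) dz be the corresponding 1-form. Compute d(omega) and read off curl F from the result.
d(omega) = (z) dy ∧ dz + (-2*y) dz ∧ dx + (-6*x + 2*z) dx ∧ dy; curl F = (z, -2*y, -6*x + 2*z)

d omega = sum_{i<j} (∂f_j/∂x_i - ∂f_i/∂x_j) dx_i ∧ dx_j. Under the identification (dy ∧ dz, dz ∧ dx, dx ∧ dy) ↔ (e_x, e_y, e_z), the coefficients are exactly the components of curl F. Compute:
  ∂R/∂y - ∂Q/∂z = (2*x + z) - (2*x) = z
  ∂P/∂z - ∂R/∂x = (0) - (2*y) = -2*y
  ∂Q/∂x - ∂P/∂y = (-6*x + 2*z) - (0) = -6*x + 2*z.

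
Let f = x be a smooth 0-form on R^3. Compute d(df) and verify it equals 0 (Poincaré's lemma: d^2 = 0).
d(df) = 0

Step 1: df = sum_i (∂f/∂x_i) dx_i = (1) dx + (0) dy + (0) dz.
Step 2: Apply d again. Using the 1-form formula, the coefficient of dx ∧ dy in d(df) is ∂^2 f/∂x ∂y - ∂^2 f/∂y ∂x = (0) - (0) = 0 (equality of mixed partials for smooth f).
Similarly for dx ∧ dz and dy ∧ dz — all coefficients vanish. So d(df) = 0.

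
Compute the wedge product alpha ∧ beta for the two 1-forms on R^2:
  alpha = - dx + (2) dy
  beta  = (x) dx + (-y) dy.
alpha ∧ beta = (-2*x + y) dx ∧ dy

Distribute the wedge, using dx_i ∧ dx_j = -dx_j ∧ dx_i and dx_i ∧ dx_i = 0. For each pair (i, j) with i < j, the coefficient of dx_i ∧ dx_j in alpha ∧ beta is (alpha_i * beta_j - alpha_j * beta_i). Collecting: alpha ∧ beta = (-2*x + y) dx ∧ dy.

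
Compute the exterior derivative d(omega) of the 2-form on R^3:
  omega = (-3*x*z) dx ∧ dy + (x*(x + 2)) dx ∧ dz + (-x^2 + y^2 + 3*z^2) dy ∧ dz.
d(omega) = (-5*x) dx ∧ dy ∧ dz

For a 2-form omega = sum_{i<j} g_{ij} dx_i ∧ dx_j, the exterior derivative is
  d(omega) = sum_{i<j} d(g_{ij}) ∧ dx_i ∧ dx_j = sum_{i<j, k} (∂g_{ij}/∂x_k) dx_k ∧ dx_i ∧ dx_j.
Expand each term, using dx_k ∧ dx_i ∧ dx_j = sgn(permutation) dx_{(a)} ∧ dx_{(b)} ∧ dx_{(c)} with (a < b < c) sorted:
  d(-3*x*z) includes (∂/∂z)(-3*x*z) dz = (-3*x) dz, which multiplied by dx ∧ dy gives (-3*x) dx ∧ dy ∧ dz
  d(-x^2 + y^2 + 3*z^2) includes (∂/∂x)(-x^2 + y^2 + 3*z^2) dx = (-2*x) dx, which multiplied by dy ∧ dz gives (-2*x) dx ∧ dy ∧ dz
Collecting like 3-forms: d(omega) = (-5*x) dx ∧ dy ∧ dz.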